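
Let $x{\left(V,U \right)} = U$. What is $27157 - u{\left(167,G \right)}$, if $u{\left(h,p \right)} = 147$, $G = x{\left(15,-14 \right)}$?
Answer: $27010$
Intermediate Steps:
$G = -14$
$27157 - u{\left(167,G \right)} = 27157 - 147 = 27010$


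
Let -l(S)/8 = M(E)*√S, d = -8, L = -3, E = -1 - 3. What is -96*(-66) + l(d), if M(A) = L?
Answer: 6336 + 48*I*√2 ≈ 6336.0 + 67.882*I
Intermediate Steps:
E = -4
M(A) = -3
l(S) = 24*√S (l(S) = -(-24)*√S = 24*√S)
-96*(-66) + l(d) = -96*(-66) + 24*√(-8) = 6336 + 24*(2*I*√2) = 6336 + 48*I*√2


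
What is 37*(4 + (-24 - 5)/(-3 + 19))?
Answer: 1295/16 ≈ 80.938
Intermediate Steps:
37*(4 + (-24 - 5)/(-3 + 19)) = 37*(4 - 29/16) = 37*(35/16) = 1295/16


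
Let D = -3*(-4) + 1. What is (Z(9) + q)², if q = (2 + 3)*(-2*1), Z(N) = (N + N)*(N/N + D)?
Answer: 58564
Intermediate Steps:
D = 13 (D = 12 + 1 = 13)
Z(N) = 28*N (Z(N) = (N + N)*(N/N + 13) = (2*N)*(1 + 13) = (2*N)*14 = 28*N)
q = -10 (q = 5*(-2) = -10)
(Z(9) + q)² = (28*9 - 10)² = (252 - 10)² = 242² = 58564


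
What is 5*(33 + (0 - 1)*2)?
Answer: 155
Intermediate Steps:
5*(33 + (0 - 1)*2) = 5*(33 - 1*2) = 5*(33 - 2) = 5*31 = 155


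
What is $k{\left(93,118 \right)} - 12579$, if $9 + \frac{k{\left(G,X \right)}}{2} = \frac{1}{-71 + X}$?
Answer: $- \frac{592057}{47} \approx -12597.0$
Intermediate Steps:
$k{\left(G,X \right)} = -18 + \frac{2}{-71 + X}$
$k{\left(93,118 \right)} - 12579 = \frac{2 \left(640 - 1062\right)}{-71 + 118} - 12579 = \frac{2 \left(640 - 1062\right)}{47} - 12579 = 2 \cdot \frac{1}{47} \left(-422\right) - 12579 = - \frac{844}{47} - 12579 = - \frac{592057}{47}$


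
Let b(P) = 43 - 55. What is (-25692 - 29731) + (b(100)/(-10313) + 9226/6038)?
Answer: -1725544557484/31134947 ≈ -55422.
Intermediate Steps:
b(P) = -12
(-25692 - 29731) + (b(100)/(-10313) + 9226/6038) = (-25692 - 29731) + (-12/(-10313) + 9226/6038) = -55423 + (-12*(-1/10313) + 9226*(1/6038)) = -55423 + (12/10313 + 4613/3019) = -55423 + 47610097/31134947 = -1725544557484/31134947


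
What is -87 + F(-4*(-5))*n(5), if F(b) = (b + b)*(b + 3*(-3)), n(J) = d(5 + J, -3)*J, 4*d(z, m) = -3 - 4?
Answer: -3937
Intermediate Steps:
d(z, m) = -7/4 (d(z, m) = (-3 - 4)/4 = (¼)*(-7) = -7/4)
n(J) = -7*J/4
F(b) = 2*b*(-9 + b) (F(b) = (2*b)*(b - 9) = (2*b)*(-9 + b) = 2*b*(-9 + b))
-87 + F(-4*(-5))*n(5) = -87 + (2*(-4*(-5))*(-9 - 4*(-5)))*(-7/4*5) = -87 + (2*20*(-9 + 20))*(-35/4) = -87 + (2*20*11)*(-35/4) = -87 + 440*(-35/4) = -87 - 3850 = -3937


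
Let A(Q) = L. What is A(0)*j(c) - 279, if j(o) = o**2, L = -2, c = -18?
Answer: -927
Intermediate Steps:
A(Q) = -2
A(0)*j(c) - 279 = -2*(-18)**2 - 279 = -2*324 - 279 = -648 - 279 = -927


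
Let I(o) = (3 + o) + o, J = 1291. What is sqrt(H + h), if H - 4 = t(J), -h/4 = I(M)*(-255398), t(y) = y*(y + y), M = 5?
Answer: sqrt(16614062) ≈ 4076.0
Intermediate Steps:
I(o) = 3 + 2*o
t(y) = 2*y**2 (t(y) = y*(2*y) = 2*y**2)
h = 13280696 (h = -4*(3 + 2*5)*(-255398) = -4*(3 + 10)*(-255398) = -52*(-255398) = -4*(-3320174) = 13280696)
H = 3333366 (H = 4 + 2*1291**2 = 4 + 2*1666681 = 4 + 3333362 = 3333366)
sqrt(H + h) = sqrt(3333366 + 13280696) = sqrt(16614062)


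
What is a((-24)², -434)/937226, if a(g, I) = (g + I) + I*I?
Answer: 94249/468613 ≈ 0.20112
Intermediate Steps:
a(g, I) = I + g + I² (a(g, I) = (I + g) + I² = I + g + I²)
a((-24)², -434)/937226 = (-434 + (-24)² + (-434)²)/937226 = (-434 + 576 + 188356)*(1/937226) = 188498*(1/937226) = 94249/468613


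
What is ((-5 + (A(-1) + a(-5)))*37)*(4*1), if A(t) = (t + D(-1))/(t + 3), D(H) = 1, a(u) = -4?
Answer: -1332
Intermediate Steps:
A(t) = (1 + t)/(3 + t) (A(t) = (t + 1)/(t + 3) = (1 + t)/(3 + t))
((-5 + (A(-1) + a(-5)))*37)*(4*1) = ((-5 + ((1 - 1)/(3 - 1) - 4))*37)*(4*1) = ((-5 + (0/2 - 4))*37)*4 = ((-5 + ((½)*0 - 4))*37)*4 = ((-5 + (0 - 4))*37)*4 = ((-5 - 4)*37)*4 = -9*37*4 = -333*4 = -1332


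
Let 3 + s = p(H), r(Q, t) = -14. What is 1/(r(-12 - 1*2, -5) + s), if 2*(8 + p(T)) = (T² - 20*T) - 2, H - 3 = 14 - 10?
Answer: -2/143 ≈ -0.013986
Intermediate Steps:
H = 7 (H = 3 + (14 - 10) = 3 + 4 = 7)
p(T) = -9 + T²/2 - 10*T (p(T) = -8 + ((T² - 20*T) - 2)/2 = -8 + (-2 + T² - 20*T)/2 = -8 + (-1 + T²/2 - 10*T) = -9 + T²/2 - 10*T)
s = -115/2 (s = -3 + (-9 + (½)*7² - 10*7) = -3 + (-9 + (½)*49 - 70) = -3 + (-9 + 49/2 - 70) = -3 - 109/2 = -115/2 ≈ -57.500)
1/(r(-12 - 1*2, -5) + s) = 1/(-14 - 115/2) = 1/(-143/2) = -2/143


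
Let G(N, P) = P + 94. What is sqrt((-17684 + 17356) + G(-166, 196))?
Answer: I*sqrt(38) ≈ 6.1644*I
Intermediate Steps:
G(N, P) = 94 + P
sqrt((-17684 + 17356) + G(-166, 196)) = sqrt((-17684 + 17356) + (94 + 196)) = sqrt(-328 + 290) = sqrt(-38) = I*sqrt(38)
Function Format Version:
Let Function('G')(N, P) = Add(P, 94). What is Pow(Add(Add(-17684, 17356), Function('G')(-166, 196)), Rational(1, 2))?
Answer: Mul(I, Pow(38, Rational(1, 2))) ≈ Mul(6.1644, I)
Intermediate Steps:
Function('G')(N, P) = Add(94, P)
Pow(Add(Add(-17684, 17356), Function('G')(-166, 196)), Rational(1, 2)) = Pow(Add(Add(-17684, 17356), Add(94, 196)), Rational(1, 2)) = Pow(Add(-328, 290), Rational(1, 2)) = Pow(-38, Rational(1, 2)) = Mul(I, Pow(38, Rational(1, 2)))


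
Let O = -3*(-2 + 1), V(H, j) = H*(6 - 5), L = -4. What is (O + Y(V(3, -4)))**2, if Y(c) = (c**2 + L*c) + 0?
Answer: 0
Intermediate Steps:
V(H, j) = H (V(H, j) = H*1 = H)
Y(c) = c**2 - 4*c (Y(c) = (c**2 - 4*c) + 0 = c**2 - 4*c)
O = 3 (O = -3*(-1) = 3)
(O + Y(V(3, -4)))**2 = (3 + 3*(-4 + 3))**2 = (3 + 3*(-1))**2 = (3 - 3)**2 = 0**2 = 0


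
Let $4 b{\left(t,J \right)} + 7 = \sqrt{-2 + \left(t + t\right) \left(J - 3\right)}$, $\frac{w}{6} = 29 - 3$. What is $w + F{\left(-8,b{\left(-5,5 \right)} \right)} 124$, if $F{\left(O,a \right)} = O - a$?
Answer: $-619 - 31 i \sqrt{22} \approx -619.0 - 145.4 i$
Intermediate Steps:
$w = 156$ ($w = 6 \left(29 - 3\right) = 6 \cdot 26 = 156$)
$b{\left(t,J \right)} = - \frac{7}{4} + \frac{\sqrt{-2 + 2 t \left(-3 + J\right)}}{4}$ ($b{\left(t,J \right)} = - \frac{7}{4} + \frac{\sqrt{-2 + \left(t + t\right) \left(J - 3\right)}}{4} = - \frac{7}{4} + \frac{\sqrt{-2 + 2 t \left(-3 + J\right)}}{4}$)
$w + F{\left(-8,b{\left(-5,5 \right)} \right)} 124 = 156 + \left(-8 - \left(- \frac{7}{4} + \frac{\sqrt{-2 - -30 + 2 \cdot 5 \left(-5\right)}}{4}\right)\right) 124 = 156 + \left(-8 - \left(- \frac{7}{4} + \frac{\sqrt{-2 + 30 - 50}}{4}\right)\right) 124 = 156 + \left(-8 - \left(- \frac{7}{4} + \frac{\sqrt{-22}}{4}\right)\right) 124 = 156 + \left(-8 - \left(- \frac{7}{4} + \frac{i \sqrt{22}}{4}\right)\right) 124 = 156 + \left(-8 + \left(\frac{7}{4} - \frac{i \sqrt{22}}{4}\right)\right) 124 = 156 + \left(- \frac{25}{4} - \frac{i \sqrt{22}}{4}\right) 124 = 156 - \left(775 + 31 i \sqrt{22}\right) = -619 - 31 i \sqrt{22}$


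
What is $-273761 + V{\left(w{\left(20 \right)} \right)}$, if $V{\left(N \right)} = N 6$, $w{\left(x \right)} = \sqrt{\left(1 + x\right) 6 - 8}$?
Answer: $-273761 + 6 \sqrt{118} \approx -2.737 \cdot 10^{5}$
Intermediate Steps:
$w{\left(x \right)} = \sqrt{-2 + 6 x}$ ($w{\left(x \right)} = \sqrt{\left(6 + 6 x\right) - 8} = \sqrt{-2 + 6 x}$)
$V{\left(N \right)} = 6 N$
$-273761 + V{\left(w{\left(20 \right)} \right)} = -273761 + 6 \sqrt{-2 + 6 \cdot 20} = -273761 + 6 \sqrt{-2 + 120} = -273761 + 6 \sqrt{118}$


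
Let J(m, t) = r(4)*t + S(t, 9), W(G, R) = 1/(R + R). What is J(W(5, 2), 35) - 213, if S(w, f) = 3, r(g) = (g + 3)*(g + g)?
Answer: 1750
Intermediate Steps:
W(G, R) = 1/(2*R)
r(g) = 2*g*(3 + g) (r(g) = (3 + g)*(2*g) = 2*g*(3 + g))
J(m, t) = 3 + 56*t (J(m, t) = (2*4*(3 + 4))*t + 3 = (2*4*7)*t + 3 = 56*t + 3 = 3 + 56*t)
J(W(5, 2), 35) - 213 = (3 + 56*35) - 213 = (3 + 1960) - 213 = 1963 - 213 = 1750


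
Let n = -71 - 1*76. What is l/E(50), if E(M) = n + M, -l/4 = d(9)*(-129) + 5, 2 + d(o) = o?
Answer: -3592/97 ≈ -37.031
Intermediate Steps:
d(o) = -2 + o
n = -147 (n = -71 - 76 = -147)
l = 3592 (l = -4*((-2 + 9)*(-129) + 5) = -4*(7*(-129) + 5) = -4*(-903 + 5) = -4*(-898) = 3592)
E(M) = -147 + M
l/E(50) = 3592/(-147 + 50) = 3592/(-97) = 3592*(-1/97) = -3592/97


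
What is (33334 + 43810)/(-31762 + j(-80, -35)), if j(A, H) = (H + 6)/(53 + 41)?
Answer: -7251536/2985657 ≈ -2.4288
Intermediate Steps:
j(A, H) = 3/47 + H/94 (j(A, H) = (6 + H)/94 = (6 + H)*(1/94) = 3/47 + H/94)
(33334 + 43810)/(-31762 + j(-80, -35)) = (33334 + 43810)/(-31762 + (3/47 + (1/94)*(-35))) = 77144/(-31762 + (3/47 - 35/94)) = 77144/(-31762 - 29/94) = 77144/(-2985657/94) = 77144*(-94/2985657) = -7251536/2985657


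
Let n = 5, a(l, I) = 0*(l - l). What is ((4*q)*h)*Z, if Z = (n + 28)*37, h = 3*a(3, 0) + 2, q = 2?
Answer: 19536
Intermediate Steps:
a(l, I) = 0 (a(l, I) = 0*0 = 0)
h = 2 (h = 3*0 + 2 = 0 + 2 = 2)
Z = 1221 (Z = (5 + 28)*37 = 33*37 = 1221)
((4*q)*h)*Z = ((4*2)*2)*1221 = (8*2)*1221 = 16*1221 = 19536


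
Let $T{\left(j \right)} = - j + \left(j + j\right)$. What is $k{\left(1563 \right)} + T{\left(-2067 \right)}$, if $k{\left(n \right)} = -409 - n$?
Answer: $-4039$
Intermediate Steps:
$T{\left(j \right)} = j$ ($T{\left(j \right)} = - j + 2 j = j$)
$k{\left(1563 \right)} + T{\left(-2067 \right)} = \left(-409 - 1563\right) - 2067 = -1972 - 2067 = -4039$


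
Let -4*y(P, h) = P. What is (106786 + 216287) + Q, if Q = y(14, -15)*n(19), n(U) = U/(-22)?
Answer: 14215345/44 ≈ 3.2308e+5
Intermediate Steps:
y(P, h) = -P/4
n(U) = -U/22 (n(U) = U*(-1/22) = -U/22)
Q = 133/44 (Q = (-1/4*14)*(-1/22*19) = -7/2*(-19/22) = 133/44 ≈ 3.0227)
(106786 + 216287) + Q = (106786 + 216287) + 133/44 = 323073 + 133/44 = 14215345/44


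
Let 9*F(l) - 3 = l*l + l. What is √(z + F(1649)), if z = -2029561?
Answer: 18*I*√5331 ≈ 1314.2*I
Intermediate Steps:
F(l) = ⅓ + l/9 + l²/9 (F(l) = ⅓ + (l*l + l)/9 = ⅓ + (l² + l)/9 = ⅓ + (l + l²)/9 = ⅓ + (l/9 + l²/9) = ⅓ + l/9 + l²/9)
√(z + F(1649)) = √(-2029561 + (⅓ + (⅑)*1649 + (⅑)*1649²)) = √(-2029561 + (⅓ + 1649/9 + (⅑)*2719201)) = √(-2029561 + (⅓ + 1649/9 + 2719201/9)) = √(-2029561 + 302317) = √(-1727244) = 18*I*√5331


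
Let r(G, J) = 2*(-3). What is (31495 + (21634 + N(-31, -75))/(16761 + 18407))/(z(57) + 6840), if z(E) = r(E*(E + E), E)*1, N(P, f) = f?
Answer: 369212573/80112704 ≈ 4.6087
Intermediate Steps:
r(G, J) = -6
z(E) = -6 (z(E) = -6*1 = -6)
(31495 + (21634 + N(-31, -75))/(16761 + 18407))/(z(57) + 6840) = (31495 + (21634 - 75)/(16761 + 18407))/(-6 + 6840) = (31495 + 21559/35168)/6834 = (31495 + 21559*(1/35168))*(1/6834) = (31495 + 21559/35168)*(1/6834) = (1107637719/35168)*(1/6834) = 369212573/80112704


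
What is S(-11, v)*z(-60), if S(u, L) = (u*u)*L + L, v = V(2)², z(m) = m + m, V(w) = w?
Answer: -58560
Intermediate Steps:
z(m) = 2*m
v = 4 (v = 2² = 4)
S(u, L) = L + L*u² (S(u, L) = u²*L + L = L*u² + L = L + L*u²)
S(-11, v)*z(-60) = (4*(1 + (-11)²))*(2*(-60)) = (4*(1 + 121))*(-120) = (4*122)*(-120) = 488*(-120) = -58560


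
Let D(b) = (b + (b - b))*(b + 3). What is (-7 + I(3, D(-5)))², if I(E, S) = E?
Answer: 16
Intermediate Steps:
D(b) = b*(3 + b) (D(b) = (b + 0)*(3 + b) = b*(3 + b))
(-7 + I(3, D(-5)))² = (-7 + 3)² = (-4)² = 16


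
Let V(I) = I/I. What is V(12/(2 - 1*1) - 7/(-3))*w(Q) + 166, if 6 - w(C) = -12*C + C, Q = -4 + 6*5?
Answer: 458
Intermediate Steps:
V(I) = 1
Q = 26 (Q = -4 + 30 = 26)
w(C) = 6 + 11*C (w(C) = 6 - (-12*C + C) = 6 - (-11)*C = 6 + 11*C)
V(12/(2 - 1*1) - 7/(-3))*w(Q) + 166 = 1*(6 + 11*26) + 166 = 1*(6 + 286) + 166 = 1*292 + 166 = 292 + 166 = 458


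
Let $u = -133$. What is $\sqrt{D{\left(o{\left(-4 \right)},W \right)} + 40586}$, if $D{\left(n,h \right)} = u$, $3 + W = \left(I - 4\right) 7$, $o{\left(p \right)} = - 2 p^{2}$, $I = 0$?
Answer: $\sqrt{40453} \approx 201.13$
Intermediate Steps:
$W = -31$ ($W = -3 + \left(0 - 4\right) 7 = -3 - 28 = -31$)
$D{\left(n,h \right)} = -133$
$\sqrt{D{\left(o{\left(-4 \right)},W \right)} + 40586} = \sqrt{-133 + 40586} = \sqrt{40453}$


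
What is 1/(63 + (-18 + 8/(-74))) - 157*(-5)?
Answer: 1303922/1661 ≈ 785.02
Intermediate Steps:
1/(63 + (-18 + 8/(-74))) - 157*(-5) = 1/(63 + (-18 + 8*(-1/74))) + 785 = 1/(63 + (-18 - 4/37)) + 785 = 1/(63 - 670/37) + 785 = 1/(1661/37) + 785 = 37/1661 + 785 = 1303922/1661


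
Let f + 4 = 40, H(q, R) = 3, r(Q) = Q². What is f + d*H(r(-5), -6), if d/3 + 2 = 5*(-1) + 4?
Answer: 9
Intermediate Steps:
d = -9 (d = -6 + 3*(5*(-1) + 4) = -6 + 3*(-5 + 4) = -6 + 3*(-1) = -6 - 3 = -9)
f = 36 (f = -4 + 40 = 36)
f + d*H(r(-5), -6) = 36 - 9*3 = 36 - 27 = 9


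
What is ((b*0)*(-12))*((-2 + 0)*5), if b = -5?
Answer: 0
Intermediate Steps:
((b*0)*(-12))*((-2 + 0)*5) = (-5*0*(-12))*((-2 + 0)*5) = (0*(-12))*(-2*5) = 0*(-10) = 0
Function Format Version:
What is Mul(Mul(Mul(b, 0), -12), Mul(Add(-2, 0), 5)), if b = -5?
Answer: 0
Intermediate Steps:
Mul(Mul(Mul(b, 0), -12), Mul(Add(-2, 0), 5)) = Mul(Mul(Mul(-5, 0), -12), Mul(Add(-2, 0), 5)) = Mul(Mul(0, -12), Mul(-2, 5)) = Mul(0, -10) = 0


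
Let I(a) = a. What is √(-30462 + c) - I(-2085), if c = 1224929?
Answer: 2085 + √1194467 ≈ 3177.9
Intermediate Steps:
√(-30462 + c) - I(-2085) = √(-30462 + 1224929) - 1*(-2085) = √1194467 + 2085 = 2085 + √1194467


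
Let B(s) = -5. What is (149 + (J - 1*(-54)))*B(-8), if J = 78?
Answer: -1405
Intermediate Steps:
(149 + (J - 1*(-54)))*B(-8) = (149 + (78 - 1*(-54)))*(-5) = (149 + (78 + 54))*(-5) = (149 + 132)*(-5) = 281*(-5) = -1405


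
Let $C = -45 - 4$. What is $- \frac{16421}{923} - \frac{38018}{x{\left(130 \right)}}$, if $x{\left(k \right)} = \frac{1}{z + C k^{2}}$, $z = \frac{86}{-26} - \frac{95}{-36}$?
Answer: $\frac{523054096302629}{16614} \approx 3.1483 \cdot 10^{10}$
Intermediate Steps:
$C = -49$
$z = - \frac{313}{468}$ ($z = 86 \left(- \frac{1}{26}\right) - - \frac{95}{36} = - \frac{43}{13} + \frac{95}{36} = - \frac{313}{468} \approx -0.6688$)
$x{\left(k \right)} = \frac{1}{- \frac{313}{468} - 49 k^{2}}$
$- \frac{16421}{923} - \frac{38018}{x{\left(130 \right)}} = - \frac{16421}{923} - \frac{38018}{\left(-468\right) \frac{1}{313 + 22932 \cdot 130^{2}}} = \left(-16421\right) \frac{1}{923} - \frac{38018}{\left(-468\right) \frac{1}{313 + 22932 \cdot 16900}} = - \frac{16421}{923} - \frac{38018}{\left(-468\right) \frac{1}{313 + 387550800}} = - \frac{16421}{923} - \frac{38018}{\left(-468\right) \frac{1}{387551113}} = - \frac{16421}{923} - \frac{38018}{- \frac{468}{387551113}} = - \frac{16421}{923} - - \frac{7366959107017}{234} = - \frac{16421}{923} + \frac{7366959107017}{234} = \frac{523054096302629}{16614}$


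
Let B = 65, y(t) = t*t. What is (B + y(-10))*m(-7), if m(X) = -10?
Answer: -1650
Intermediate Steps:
y(t) = t²
(B + y(-10))*m(-7) = (65 + (-10)²)*(-10) = (65 + 100)*(-10) = 165*(-10) = -1650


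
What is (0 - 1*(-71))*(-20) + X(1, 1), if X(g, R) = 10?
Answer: -1410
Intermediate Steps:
(0 - 1*(-71))*(-20) + X(1, 1) = (0 - 1*(-71))*(-20) + 10 = (0 + 71)*(-20) + 10 = 71*(-20) + 10 = -1420 + 10 = -1410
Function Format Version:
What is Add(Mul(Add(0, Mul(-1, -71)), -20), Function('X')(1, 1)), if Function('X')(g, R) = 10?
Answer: -1410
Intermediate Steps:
Add(Mul(Add(0, Mul(-1, -71)), -20), Function('X')(1, 1)) = Add(Mul(Add(0, Mul(-1, -71)), -20), 10) = Add(Mul(Add(0, 71), -20), 10) = Add(Mul(71, -20), 10) = Add(-1420, 10) = -1410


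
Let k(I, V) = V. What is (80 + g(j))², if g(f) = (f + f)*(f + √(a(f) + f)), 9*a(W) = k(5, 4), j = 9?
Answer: 61624 + 2904*√85 ≈ 88398.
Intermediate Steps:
a(W) = 4/9 (a(W) = (⅑)*4 = 4/9)
g(f) = 2*f*(f + √(4/9 + f)) (g(f) = (f + f)*(f + √(4/9 + f)) = (2*f)*(f + √(4/9 + f)) = 2*f*(f + √(4/9 + f)))
(80 + g(j))² = (80 + (⅔)*9*(√(4 + 9*9) + 3*9))² = (80 + (⅔)*9*(√(4 + 81) + 27))² = (80 + (⅔)*9*(√85 + 27))² = (80 + (⅔)*9*(27 + √85))² = (80 + (162 + 6*√85))² = (242 + 6*√85)²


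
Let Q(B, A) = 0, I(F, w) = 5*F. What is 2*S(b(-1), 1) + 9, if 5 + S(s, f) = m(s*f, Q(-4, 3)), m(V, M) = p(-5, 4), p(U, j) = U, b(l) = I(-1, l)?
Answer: -11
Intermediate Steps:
b(l) = -5 (b(l) = 5*(-1) = -5)
m(V, M) = -5
S(s, f) = -10 (S(s, f) = -5 - 5 = -10)
2*S(b(-1), 1) + 9 = 2*(-10) + 9 = -20 + 9 = -11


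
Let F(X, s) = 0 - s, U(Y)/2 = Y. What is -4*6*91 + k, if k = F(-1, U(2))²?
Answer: -2168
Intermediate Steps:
U(Y) = 2*Y
F(X, s) = -s
k = 16 (k = (-2*2)² = (-1*4)² = (-4)² = 16)
-4*6*91 + k = -4*6*91 + 16 = -24*91 + 16 = -2184 + 16 = -2168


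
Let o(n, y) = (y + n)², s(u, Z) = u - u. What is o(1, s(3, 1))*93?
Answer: 93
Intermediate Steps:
s(u, Z) = 0
o(n, y) = (n + y)²
o(1, s(3, 1))*93 = (1 + 0)²*93 = 1²*93 = 1*93 = 93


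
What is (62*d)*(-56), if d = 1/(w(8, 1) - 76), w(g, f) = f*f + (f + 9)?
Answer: 3472/65 ≈ 53.415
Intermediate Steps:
w(g, f) = 9 + f + f² (w(g, f) = f² + (9 + f) = 9 + f + f²)
d = -1/65 (d = 1/((9 + 1 + 1²) - 76) = 1/((9 + 1 + 1) - 76) = 1/(11 - 76) = 1/(-65) = -1/65 ≈ -0.015385)
(62*d)*(-56) = (62*(-1/65))*(-56) = -62/65*(-56) = 3472/65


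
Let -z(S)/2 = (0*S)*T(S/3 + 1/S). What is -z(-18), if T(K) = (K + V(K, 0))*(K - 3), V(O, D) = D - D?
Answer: 0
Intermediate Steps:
V(O, D) = 0
T(K) = K*(-3 + K) (T(K) = (K + 0)*(K - 3) = K*(-3 + K))
z(S) = 0 (z(S) = -2*0*S*(S/3 + 1/S)*(-3 + (S/3 + 1/S)) = -0*(S*(1/3) + 1/S)*(-3 + (S*(1/3) + 1/S)) = -0*(S/3 + 1/S)*(-3 + (S/3 + 1/S)) = -0*(1/S + S/3)*(-3 + (1/S + S/3)) = -0*(1/S + S/3)*(-3 + 1/S + S/3) = -2*0 = 0)
-z(-18) = -1*0 = 0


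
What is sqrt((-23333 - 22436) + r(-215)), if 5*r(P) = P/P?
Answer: 2*I*sqrt(286055)/5 ≈ 213.94*I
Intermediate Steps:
r(P) = 1/5 (r(P) = (P/P)/5 = (1/5)*1 = 1/5)
sqrt((-23333 - 22436) + r(-215)) = sqrt((-23333 - 22436) + 1/5) = sqrt(-45769 + 1/5) = sqrt(-228844/5) = 2*I*sqrt(286055)/5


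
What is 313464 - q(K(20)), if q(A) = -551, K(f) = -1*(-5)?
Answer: 314015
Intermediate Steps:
K(f) = 5
313464 - q(K(20)) = 313464 - 1*(-551) = 313464 + 551 = 314015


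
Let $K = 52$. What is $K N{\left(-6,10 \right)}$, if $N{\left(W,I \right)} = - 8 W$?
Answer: $2496$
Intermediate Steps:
$K N{\left(-6,10 \right)} = 52 \left(\left(-8\right) \left(-6\right)\right) = 52 \cdot 48 = 2496$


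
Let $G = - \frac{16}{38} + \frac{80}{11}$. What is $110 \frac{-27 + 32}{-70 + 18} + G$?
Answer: $- \frac{20243}{5434} \approx -3.7253$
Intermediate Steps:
$G = \frac{1432}{209}$ ($G = \left(-16\right) \frac{1}{38} + 80 \cdot \frac{1}{11} = - \frac{8}{19} + \frac{80}{11} = \frac{1432}{209} \approx 6.8517$)
$110 \frac{-27 + 32}{-70 + 18} + G = 110 \frac{-27 + 32}{-70 + 18} + \frac{1432}{209} = 110 \frac{5}{-52} + \frac{1432}{209} = 110 \cdot 5 \left(- \frac{1}{52}\right) + \frac{1432}{209} = 110 \left(- \frac{5}{52}\right) + \frac{1432}{209} = - \frac{275}{26} + \frac{1432}{209} = - \frac{20243}{5434}$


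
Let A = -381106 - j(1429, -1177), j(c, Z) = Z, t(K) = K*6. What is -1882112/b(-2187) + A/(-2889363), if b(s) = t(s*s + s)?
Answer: 455003464351/6906707310933 ≈ 0.065879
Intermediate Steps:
t(K) = 6*K
b(s) = 6*s + 6*s² (b(s) = 6*(s*s + s) = 6*(s² + s) = 6*(s + s²) = 6*s + 6*s²)
A = -379929 (A = -381106 - 1*(-1177) = -381106 + 1177 = -379929)
-1882112/b(-2187) + A/(-2889363) = -1882112*(-1/(13122*(1 - 2187))) - 379929/(-2889363) = -1882112/(6*(-2187)*(-2186)) - 379929*(-1/2889363) = -1882112/28684692 + 126643/963121 = -1882112*1/28684692 + 126643/963121 = -470528/7171173 + 126643/963121 = 455003464351/6906707310933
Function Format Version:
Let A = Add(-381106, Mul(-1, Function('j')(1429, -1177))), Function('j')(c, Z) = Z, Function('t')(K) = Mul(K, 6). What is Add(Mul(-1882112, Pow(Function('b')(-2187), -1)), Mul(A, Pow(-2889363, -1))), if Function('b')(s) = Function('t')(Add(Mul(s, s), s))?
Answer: Rational(455003464351, 6906707310933) ≈ 0.065879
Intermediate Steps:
Function('t')(K) = Mul(6, K)
Function('b')(s) = Add(Mul(6, s), Mul(6, Pow(s, 2))) (Function('b')(s) = Mul(6, Add(Mul(s, s), s)) = Mul(6, Add(Pow(s, 2), s)) = Mul(6, Add(s, Pow(s, 2))) = Add(Mul(6, s), Mul(6, Pow(s, 2))))
A = -379929 (A = Add(-381106, Mul(-1, -1177)) = Add(-381106, 1177) = -379929)
Add(Mul(-1882112, Pow(Function('b')(-2187), -1)), Mul(A, Pow(-2889363, -1))) = Add(Mul(-1882112, Pow(Mul(6, -2187, Add(1, -2187)), -1)), Mul(-379929, Pow(-2889363, -1))) = Add(Mul(-1882112, Pow(Mul(6, -2187, -2186), -1)), Mul(-379929, Rational(-1, 2889363))) = Add(Mul(-1882112, Pow(28684692, -1)), Rational(126643, 963121)) = Add(Mul(-1882112, Rational(1, 28684692)), Rational(126643, 963121)) = Add(Rational(-470528, 7171173), Rational(126643, 963121)) = Rational(455003464351, 6906707310933)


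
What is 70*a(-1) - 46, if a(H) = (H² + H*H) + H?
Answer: 24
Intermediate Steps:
a(H) = H + 2*H² (a(H) = (H² + H²) + H = 2*H² + H = H + 2*H²)
70*a(-1) - 46 = 70*(-(1 + 2*(-1))) - 46 = 70*(-(1 - 2)) - 46 = 70*(-1*(-1)) - 46 = 70*1 - 46 = 70 - 46 = 24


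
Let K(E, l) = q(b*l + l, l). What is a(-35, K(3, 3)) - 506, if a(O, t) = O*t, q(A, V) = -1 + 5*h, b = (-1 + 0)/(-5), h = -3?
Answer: 54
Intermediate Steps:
b = ⅕ (b = -1*(-⅕) = ⅕ ≈ 0.20000)
q(A, V) = -16 (q(A, V) = -1 + 5*(-3) = -1 - 15 = -16)
K(E, l) = -16
a(-35, K(3, 3)) - 506 = -35*(-16) - 506 = 560 - 506 = 54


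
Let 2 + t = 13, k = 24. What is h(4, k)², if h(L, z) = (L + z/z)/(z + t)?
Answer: 1/49 ≈ 0.020408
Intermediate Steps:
t = 11 (t = -2 + 13 = 11)
h(L, z) = (1 + L)/(11 + z) (h(L, z) = (L + z/z)/(z + 11) = (L + 1)/(11 + z) = (1 + L)/(11 + z))
h(4, k)² = ((1 + 4)/(11 + 24))² = (5/35)² = ((1/35)*5)² = (⅐)² = 1/49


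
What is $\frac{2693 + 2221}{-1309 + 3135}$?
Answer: $\frac{2457}{913} \approx 2.6911$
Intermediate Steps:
$\frac{2693 + 2221}{-1309 + 3135} = \frac{4914}{1826} = 4914 \cdot \frac{1}{1826} = \frac{2457}{913}$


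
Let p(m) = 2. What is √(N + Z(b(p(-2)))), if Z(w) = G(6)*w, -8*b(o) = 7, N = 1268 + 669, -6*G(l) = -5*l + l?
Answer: √7734/2 ≈ 43.972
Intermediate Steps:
G(l) = 2*l/3 (G(l) = -(-5*l + l)/6 = -(-2)*l/3 = 2*l/3)
N = 1937
b(o) = -7/8 (b(o) = -⅛*7 = -7/8)
Z(w) = 4*w (Z(w) = ((⅔)*6)*w = 4*w)
√(N + Z(b(p(-2)))) = √(1937 + 4*(-7/8)) = √(1937 - 7/2) = √(3867/2) = √7734/2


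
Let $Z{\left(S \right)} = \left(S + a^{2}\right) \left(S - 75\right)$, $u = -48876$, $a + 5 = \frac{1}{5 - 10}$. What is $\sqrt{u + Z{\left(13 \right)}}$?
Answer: $\frac{i \sqrt{1283962}}{5} \approx 226.62 i$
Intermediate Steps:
$a = - \frac{26}{5}$ ($a = -5 + \frac{1}{5 - 10} = -5 + \frac{1}{-5} = -5 - \frac{1}{5} = - \frac{26}{5} \approx -5.2$)
$Z{\left(S \right)} = \left(-75 + S\right) \left(\frac{676}{25} + S\right)$ ($Z{\left(S \right)} = \left(S + \left(- \frac{26}{5}\right)^{2}\right) \left(S - 75\right) = \left(S + \frac{676}{25}\right) \left(-75 + S\right) = \left(\frac{676}{25} + S\right) \left(-75 + S\right) = \left(-75 + S\right) \left(\frac{676}{25} + S\right)$)
$\sqrt{u + Z{\left(13 \right)}} = \sqrt{-48876 - \left(\frac{66287}{25} - 169\right)} = \sqrt{-48876 - \frac{62062}{25}} = \sqrt{- \frac{1283962}{25}} = \frac{i \sqrt{1283962}}{5}$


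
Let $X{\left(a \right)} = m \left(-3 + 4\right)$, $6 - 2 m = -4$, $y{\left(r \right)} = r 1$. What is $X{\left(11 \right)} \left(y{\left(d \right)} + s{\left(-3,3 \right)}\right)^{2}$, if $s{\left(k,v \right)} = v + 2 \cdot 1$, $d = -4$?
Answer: $5$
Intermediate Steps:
$y{\left(r \right)} = r$
$m = 5$ ($m = 3 - -2 = 3 + 2 = 5$)
$s{\left(k,v \right)} = 2 + v$ ($s{\left(k,v \right)} = v + 2 = 2 + v$)
$X{\left(a \right)} = 5$ ($X{\left(a \right)} = 5 \left(-3 + 4\right) = 5 \cdot 1 = 5$)
$X{\left(11 \right)} \left(y{\left(d \right)} + s{\left(-3,3 \right)}\right)^{2} = 5 \left(-4 + \left(2 + 3\right)\right)^{2} = 5 \left(-4 + 5\right)^{2} = 5 \cdot 1^{2} = 5 \cdot 1 = 5$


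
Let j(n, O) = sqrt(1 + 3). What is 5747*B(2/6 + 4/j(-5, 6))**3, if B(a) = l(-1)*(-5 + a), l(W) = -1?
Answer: 2942464/27 ≈ 1.0898e+5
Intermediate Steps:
j(n, O) = 2 (j(n, O) = sqrt(4) = 2)
B(a) = 5 - a (B(a) = -(-5 + a) = 5 - a)
5747*B(2/6 + 4/j(-5, 6))**3 = 5747*(5 - (2/6 + 4/2))**3 = 5747*(5 - (2*(1/6) + 4*(1/2)))**3 = 5747*(5 - (1/3 + 2))**3 = 5747*(5 - 1*7/3)**3 = 5747*(5 - 7/3)**3 = 5747*(8/3)**3 = 5747*(512/27) = 2942464/27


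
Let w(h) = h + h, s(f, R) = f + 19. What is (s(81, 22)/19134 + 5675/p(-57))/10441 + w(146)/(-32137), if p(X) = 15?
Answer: 87154358681/3210134303439 ≈ 0.027150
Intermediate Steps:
s(f, R) = 19 + f
w(h) = 2*h
(s(81, 22)/19134 + 5675/p(-57))/10441 + w(146)/(-32137) = ((19 + 81)/19134 + 5675/15)/10441 + (2*146)/(-32137) = (100*(1/19134) + 5675*(1/15))*(1/10441) + 292*(-1/32137) = (50/9567 + 1135/3)*(1/10441) - 292/32137 = (3619565/9567)*(1/10441) - 292/32137 = 3619565/99889047 - 292/32137 = 87154358681/3210134303439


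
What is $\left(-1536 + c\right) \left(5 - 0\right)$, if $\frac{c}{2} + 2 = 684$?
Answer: $-860$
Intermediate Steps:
$c = 1364$ ($c = -4 + 2 \cdot 684 = -4 + 1368 = 1364$)
$\left(-1536 + c\right) \left(5 - 0\right) = \left(-1536 + 1364\right) \left(5 - 0\right) = - 172 \left(5 + 0\right) = \left(-172\right) 5 = -860$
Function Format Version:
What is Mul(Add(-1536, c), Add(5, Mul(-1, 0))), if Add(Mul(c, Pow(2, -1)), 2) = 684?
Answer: -860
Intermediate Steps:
c = 1364 (c = Add(-4, Mul(2, 684)) = Add(-4, 1368) = 1364)
Mul(Add(-1536, c), Add(5, Mul(-1, 0))) = Mul(Add(-1536, 1364), Add(5, Mul(-1, 0))) = Mul(-172, Add(5, 0)) = Mul(-172, 5) = -860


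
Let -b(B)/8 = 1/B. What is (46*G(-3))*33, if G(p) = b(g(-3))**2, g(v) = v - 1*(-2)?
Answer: 97152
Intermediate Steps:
g(v) = 2 + v (g(v) = v + 2 = 2 + v)
b(B) = -8/B
G(p) = 64 (G(p) = (-8/(2 - 3))**2 = (-8/(-1))**2 = (-8*(-1))**2 = 8**2 = 64)
(46*G(-3))*33 = (46*64)*33 = 2944*33 = 97152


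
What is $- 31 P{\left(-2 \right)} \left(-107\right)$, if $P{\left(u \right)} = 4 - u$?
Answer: $19902$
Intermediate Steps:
$- 31 P{\left(-2 \right)} \left(-107\right) = - 31 \left(4 - -2\right) \left(-107\right) = - 31 \left(4 + 2\right) \left(-107\right) = \left(-31\right) 6 \left(-107\right) = \left(-186\right) \left(-107\right) = 19902$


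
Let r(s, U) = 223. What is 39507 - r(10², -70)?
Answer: 39284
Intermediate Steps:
39507 - r(10², -70) = 39507 - 1*223 = 39507 - 223 = 39284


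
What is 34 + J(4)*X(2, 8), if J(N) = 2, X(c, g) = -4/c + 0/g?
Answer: 30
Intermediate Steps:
X(c, g) = -4/c (X(c, g) = -4/c + 0 = -4/c)
34 + J(4)*X(2, 8) = 34 + 2*(-4/2) = 34 + 2*(-4*½) = 34 + 2*(-2) = 34 - 4 = 30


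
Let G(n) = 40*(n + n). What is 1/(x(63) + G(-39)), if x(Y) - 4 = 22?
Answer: -1/3094 ≈ -0.00032321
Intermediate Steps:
G(n) = 80*n (G(n) = 40*(2*n) = 80*n)
x(Y) = 26 (x(Y) = 4 + 22 = 26)
1/(x(63) + G(-39)) = 1/(26 + 80*(-39)) = 1/(26 - 3120) = 1/(-3094) = -1/3094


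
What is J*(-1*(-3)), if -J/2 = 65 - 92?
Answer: 162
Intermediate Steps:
J = 54 (J = -2*(65 - 92) = -2*(-27) = 54)
J*(-1*(-3)) = 54*(-1*(-3)) = 54*3 = 162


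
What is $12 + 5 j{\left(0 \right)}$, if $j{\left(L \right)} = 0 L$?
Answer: $12$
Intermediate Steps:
$j{\left(L \right)} = 0$
$12 + 5 j{\left(0 \right)} = 12 + 5 \cdot 0 = 12 + 0 = 12$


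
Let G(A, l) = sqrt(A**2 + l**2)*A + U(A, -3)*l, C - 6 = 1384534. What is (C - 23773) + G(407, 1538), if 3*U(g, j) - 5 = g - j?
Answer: 4720571/3 + 407*sqrt(2531093) ≈ 2.2210e+6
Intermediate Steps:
U(g, j) = 5/3 - j/3 + g/3 (U(g, j) = 5/3 + (g - j)/3 = 5/3 + (-j/3 + g/3) = 5/3 - j/3 + g/3)
C = 1384540 (C = 6 + 1384534 = 1384540)
G(A, l) = A*sqrt(A**2 + l**2) + l*(8/3 + A/3) (G(A, l) = sqrt(A**2 + l**2)*A + (5/3 - 1/3*(-3) + A/3)*l = A*sqrt(A**2 + l**2) + (5/3 + 1 + A/3)*l = A*sqrt(A**2 + l**2) + (8/3 + A/3)*l = A*sqrt(A**2 + l**2) + l*(8/3 + A/3))
(C - 23773) + G(407, 1538) = (1384540 - 23773) + (407*sqrt(407**2 + 1538**2) + (1/3)*1538*(8 + 407)) = 1360767 + (407*sqrt(165649 + 2365444) + (1/3)*1538*415) = 1360767 + (407*sqrt(2531093) + 638270/3) = 1360767 + (638270/3 + 407*sqrt(2531093)) = 4720571/3 + 407*sqrt(2531093)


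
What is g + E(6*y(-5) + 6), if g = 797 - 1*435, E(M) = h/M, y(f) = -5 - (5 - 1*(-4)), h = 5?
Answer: 28231/78 ≈ 361.94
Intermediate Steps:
y(f) = -14 (y(f) = -5 - (5 + 4) = -5 - 1*9 = -5 - 9 = -14)
E(M) = 5/M
g = 362 (g = 797 - 435 = 362)
g + E(6*y(-5) + 6) = 362 + 5/(6*(-14) + 6) = 362 + 5/(-84 + 6) = 362 + 5/(-78) = 362 + 5*(-1/78) = 362 - 5/78 = 28231/78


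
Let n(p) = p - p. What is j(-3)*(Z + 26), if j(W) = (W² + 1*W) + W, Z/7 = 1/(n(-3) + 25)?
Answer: 1971/25 ≈ 78.840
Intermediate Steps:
n(p) = 0
Z = 7/25 (Z = 7/(0 + 25) = 7/25 ≈ 0.28000)
j(W) = W² + 2*W (j(W) = (W² + W) + W = (W + W²) + W = W² + 2*W)
j(-3)*(Z + 26) = (-3*(2 - 3))*(7/25 + 26) = -3*(-1)*(657/25) = 3*(657/25) = 1971/25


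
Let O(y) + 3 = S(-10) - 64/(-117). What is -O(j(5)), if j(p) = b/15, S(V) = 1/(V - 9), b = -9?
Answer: 5570/2223 ≈ 2.5056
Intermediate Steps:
S(V) = 1/(-9 + V)
j(p) = -3/5 (j(p) = -9/15 = -9*1/15 = -3/5)
O(y) = -5570/2223 (O(y) = -3 + (1/(-9 - 10) - 64/(-117)) = -3 + (1/(-19) - 64*(-1/117)) = -3 + (-1/19 + 64/117) = -3 + 1099/2223 = -5570/2223)
-O(j(5)) = -1*(-5570/2223) = 5570/2223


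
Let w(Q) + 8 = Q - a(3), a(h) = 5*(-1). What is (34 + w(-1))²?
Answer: 900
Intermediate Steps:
a(h) = -5
w(Q) = -3 + Q (w(Q) = -8 + (Q - 1*(-5)) = -8 + (Q + 5) = -8 + (5 + Q) = -3 + Q)
(34 + w(-1))² = (34 + (-3 - 1))² = (34 - 4)² = 30² = 900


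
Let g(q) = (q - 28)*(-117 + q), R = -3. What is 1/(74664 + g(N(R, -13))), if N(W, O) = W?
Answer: 1/78384 ≈ 1.2758e-5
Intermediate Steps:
g(q) = (-117 + q)*(-28 + q) (g(q) = (-28 + q)*(-117 + q) = (-117 + q)*(-28 + q))
1/(74664 + g(N(R, -13))) = 1/(74664 + (3276 + (-3)**2 - 145*(-3))) = 1/(74664 + (3276 + 9 + 435)) = 1/(74664 + 3720) = 1/78384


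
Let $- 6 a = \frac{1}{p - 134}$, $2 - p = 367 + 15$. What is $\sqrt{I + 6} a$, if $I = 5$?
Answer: $\frac{\sqrt{11}}{3084} \approx 0.0010754$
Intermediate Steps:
$p = -380$ ($p = 2 - \left(367 + 15\right) = 2 - 382 = -380$)
$a = \frac{1}{3084}$ ($a = - \frac{1}{6 \left(-380 - 134\right)} = - \frac{1}{6 \left(-514\right)} = \left(- \frac{1}{6}\right) \left(- \frac{1}{514}\right) = \frac{1}{3084} \approx 0.00032425$)
$\sqrt{I + 6} a = \sqrt{5 + 6} \cdot \frac{1}{3084} = \sqrt{11} \cdot \frac{1}{3084} = \frac{\sqrt{11}}{3084}$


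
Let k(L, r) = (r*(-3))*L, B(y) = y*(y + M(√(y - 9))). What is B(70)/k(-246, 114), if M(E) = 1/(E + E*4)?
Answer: 1225/21033 + 7*√61/2566026 ≈ 0.058263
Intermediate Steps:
M(E) = 1/(5*E) (M(E) = 1/(E + 4*E) = 1/(5*E))
B(y) = y*(y + 1/(5*√(-9 + y))) (B(y) = y*(y + 1/(5*(√(y - 9)))) = y*(y + 1/(5*(√(-9 + y)))) = y*(y + 1/(5*√(-9 + y))))
k(L, r) = -3*L*r (k(L, r) = (-3*r)*L = -3*L*r)
B(70)/k(-246, 114) = (70² + (⅕)*70/√(-9 + 70))/((-3*(-246)*114)) = (4900 + (⅕)*70/√61)/84132 = (4900 + (⅕)*70*(√61/61))*(1/84132) = (4900 + 14*√61/61)*(1/84132) = 1225/21033 + 7*√61/2566026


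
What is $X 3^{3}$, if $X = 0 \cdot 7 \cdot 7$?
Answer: $0$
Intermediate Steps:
$X = 0$ ($X = 0 \cdot 7 = 0$)
$X 3^{3} = 0 \cdot 3^{3} = 0 \cdot 27 = 0$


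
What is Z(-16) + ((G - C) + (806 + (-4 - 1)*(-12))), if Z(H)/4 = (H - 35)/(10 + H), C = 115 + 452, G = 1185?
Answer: 1518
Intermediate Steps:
C = 567
Z(H) = 4*(-35 + H)/(10 + H) (Z(H) = 4*((H - 35)/(10 + H)) = 4*((-35 + H)/(10 + H)) = 4*(-35 + H)/(10 + H))
Z(-16) + ((G - C) + (806 + (-4 - 1)*(-12))) = 4*(-35 - 16)/(10 - 16) + ((1185 - 1*567) + (806 + (-4 - 1)*(-12))) = 4*(-51)/(-6) + ((1185 - 567) + (806 - 5*(-12))) = 4*(-1/6)*(-51) + (618 + (806 + 60)) = 34 + (618 + 866) = 34 + 1484 = 1518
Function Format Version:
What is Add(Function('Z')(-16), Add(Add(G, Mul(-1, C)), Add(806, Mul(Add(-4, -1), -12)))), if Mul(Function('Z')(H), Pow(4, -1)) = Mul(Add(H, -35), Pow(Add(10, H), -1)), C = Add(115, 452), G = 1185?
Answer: 1518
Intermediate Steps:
C = 567
Function('Z')(H) = Mul(4, Pow(Add(10, H), -1), Add(-35, H)) (Function('Z')(H) = Mul(4, Mul(Add(H, -35), Pow(Add(10, H), -1))) = Mul(4, Mul(Add(-35, H), Pow(Add(10, H), -1))) = Mul(4, Mul(Pow(Add(10, H), -1), Add(-35, H))) = Mul(4, Pow(Add(10, H), -1), Add(-35, H)))
Add(Function('Z')(-16), Add(Add(G, Mul(-1, C)), Add(806, Mul(Add(-4, -1), -12)))) = Add(Mul(4, Pow(Add(10, -16), -1), Add(-35, -16)), Add(Add(1185, Mul(-1, 567)), Add(806, Mul(Add(-4, -1), -12)))) = Add(Mul(4, Pow(-6, -1), -51), Add(Add(1185, -567), Add(806, Mul(-5, -12)))) = Add(Mul(4, Rational(-1, 6), -51), Add(618, Add(806, 60))) = Add(34, Add(618, 866)) = Add(34, 1484) = 1518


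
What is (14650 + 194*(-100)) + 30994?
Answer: 26244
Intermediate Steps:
(14650 + 194*(-100)) + 30994 = (14650 - 19400) + 30994 = -4750 + 30994 = 26244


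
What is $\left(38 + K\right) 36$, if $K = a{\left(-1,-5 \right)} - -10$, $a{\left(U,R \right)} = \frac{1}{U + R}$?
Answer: $1722$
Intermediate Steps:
$a{\left(U,R \right)} = \frac{1}{R + U}$
$K = \frac{59}{6}$ ($K = \frac{1}{-5 - 1} - -10 = \frac{1}{-6} + 10 = - \frac{1}{6} + 10 = \frac{59}{6} \approx 9.8333$)
$\left(38 + K\right) 36 = \left(38 + \frac{59}{6}\right) 36 = \frac{287}{6} \cdot 36 = 1722$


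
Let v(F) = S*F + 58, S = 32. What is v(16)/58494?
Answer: 95/9749 ≈ 0.0097446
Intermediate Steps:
v(F) = 58 + 32*F (v(F) = 32*F + 58 = 58 + 32*F)
v(16)/58494 = (58 + 32*16)/58494 = (58 + 512)*(1/58494) = 570*(1/58494) = 95/9749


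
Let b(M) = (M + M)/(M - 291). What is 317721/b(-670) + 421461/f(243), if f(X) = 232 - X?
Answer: 2793870951/14740 ≈ 1.8954e+5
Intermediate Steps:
b(M) = 2*M/(-291 + M) (b(M) = (2*M)/(-291 + M) = 2*M/(-291 + M))
317721/b(-670) + 421461/f(243) = 317721/((2*(-670)/(-291 - 670))) + 421461/(232 - 1*243) = 317721/((2*(-670)/(-961))) + 421461/(232 - 243) = 317721/((2*(-670)*(-1/961))) + 421461/(-11) = 317721/(1340/961) + 421461*(-1/11) = 317721*(961/1340) - 421461/11 = 305329881/1340 - 421461/11 = 2793870951/14740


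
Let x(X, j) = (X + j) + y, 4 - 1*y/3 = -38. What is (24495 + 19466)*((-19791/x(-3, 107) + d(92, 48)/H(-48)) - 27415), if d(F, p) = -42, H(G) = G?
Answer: -1112220289799/920 ≈ -1.2089e+9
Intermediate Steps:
y = 126 (y = 12 - 3*(-38) = 12 + 114 = 126)
x(X, j) = 126 + X + j (x(X, j) = (X + j) + 126 = 126 + X + j)
(24495 + 19466)*((-19791/x(-3, 107) + d(92, 48)/H(-48)) - 27415) = (24495 + 19466)*((-19791/(126 - 3 + 107) - 42/(-48)) - 27415) = 43961*((-19791/230 - 42*(-1/48)) - 27415) = 43961*((-19791*1/230 + 7/8) - 27415) = 43961*((-19791/230 + 7/8) - 27415) = 43961*(-78359/920 - 27415) = 43961*(-25300159/920) = -1112220289799/920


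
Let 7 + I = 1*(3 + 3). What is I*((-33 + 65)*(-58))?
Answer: 1856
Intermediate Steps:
I = -1 (I = -7 + 1*(3 + 3) = -7 + 1*6 = -7 + 6 = -1)
I*((-33 + 65)*(-58)) = -(-33 + 65)*(-58) = -32*(-58) = -1*(-1856) = 1856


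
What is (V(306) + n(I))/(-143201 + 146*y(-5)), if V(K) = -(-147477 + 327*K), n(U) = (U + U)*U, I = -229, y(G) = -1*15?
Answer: -152297/145391 ≈ -1.0475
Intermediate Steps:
y(G) = -15
n(U) = 2*U² (n(U) = (2*U)*U = 2*U²)
V(K) = 147477 - 327*K (V(K) = -(-147477 + 327*K) = -327*(-451 + K) = 147477 - 327*K)
(V(306) + n(I))/(-143201 + 146*y(-5)) = ((147477 - 327*306) + 2*(-229)²)/(-143201 + 146*(-15)) = ((147477 - 100062) + 2*52441)/(-143201 - 2190) = (47415 + 104882)/(-145391) = 152297*(-1/145391) = -152297/145391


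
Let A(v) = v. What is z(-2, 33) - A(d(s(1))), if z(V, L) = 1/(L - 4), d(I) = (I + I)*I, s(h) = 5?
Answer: -1449/29 ≈ -49.966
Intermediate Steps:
d(I) = 2*I² (d(I) = (2*I)*I = 2*I²)
z(V, L) = 1/(-4 + L)
z(-2, 33) - A(d(s(1))) = 1/(-4 + 33) - 2*5² = 1/29 - 2*25 = 1/29 - 1*50 = 1/29 - 50 = -1449/29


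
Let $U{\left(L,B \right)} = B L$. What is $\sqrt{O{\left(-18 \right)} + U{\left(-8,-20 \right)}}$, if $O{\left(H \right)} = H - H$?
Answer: $4 \sqrt{10} \approx 12.649$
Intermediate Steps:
$O{\left(H \right)} = 0$
$\sqrt{O{\left(-18 \right)} + U{\left(-8,-20 \right)}} = \sqrt{0 - -160} = \sqrt{0 + 160} = \sqrt{160} = 4 \sqrt{10}$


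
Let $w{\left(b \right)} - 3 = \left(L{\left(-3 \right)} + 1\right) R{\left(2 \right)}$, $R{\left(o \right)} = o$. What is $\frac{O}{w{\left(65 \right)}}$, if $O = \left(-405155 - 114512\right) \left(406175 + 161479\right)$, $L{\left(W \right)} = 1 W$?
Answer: $294991051218$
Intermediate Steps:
$L{\left(W \right)} = W$
$w{\left(b \right)} = -1$ ($w{\left(b \right)} = 3 + \left(-3 + 1\right) 2 = 3 - 4 = -1$)
$O = -294991051218$ ($O = \left(-519667\right) 567654 = -294991051218$)
$\frac{O}{w{\left(65 \right)}} = - \frac{294991051218}{-1} = \left(-294991051218\right) \left(-1\right) = 294991051218$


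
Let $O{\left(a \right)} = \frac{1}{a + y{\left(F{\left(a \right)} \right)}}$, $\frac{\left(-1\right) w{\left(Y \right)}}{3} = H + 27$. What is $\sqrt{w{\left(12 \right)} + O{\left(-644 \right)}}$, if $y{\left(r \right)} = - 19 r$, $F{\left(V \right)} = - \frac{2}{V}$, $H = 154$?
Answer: $\frac{i \sqrt{2594905941909}}{69129} \approx 23.302 i$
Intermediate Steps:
$w{\left(Y \right)} = -543$ ($w{\left(Y \right)} = - 3 \left(154 + 27\right) = \left(-3\right) 181 = -543$)
$O{\left(a \right)} = \frac{1}{a + \frac{38}{a}}$ ($O{\left(a \right)} = \frac{1}{a - 19 \left(- \frac{2}{a}\right)} = \frac{1}{a + \frac{38}{a}}$)
$\sqrt{w{\left(12 \right)} + O{\left(-644 \right)}} = \sqrt{-543 - \frac{644}{38 + \left(-644\right)^{2}}} = \sqrt{-543 - \frac{644}{38 + 414736}} = \sqrt{-543 - \frac{644}{414774}} = \sqrt{-543 - \frac{322}{207387}} = \sqrt{- \frac{112611463}{207387}} = \frac{i \sqrt{2594905941909}}{69129}$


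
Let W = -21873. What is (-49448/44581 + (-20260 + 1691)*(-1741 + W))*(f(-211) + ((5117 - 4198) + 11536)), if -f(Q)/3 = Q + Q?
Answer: 268221535439911758/44581 ≈ 6.0165e+12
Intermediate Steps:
f(Q) = -6*Q (f(Q) = -3*(Q + Q) = -6*Q)
(-49448/44581 + (-20260 + 1691)*(-1741 + W))*(f(-211) + ((5117 - 4198) + 11536)) = (-49448/44581 + (-20260 + 1691)*(-1741 - 21873))*(-6*(-211) + ((5117 - 4198) + 11536)) = (-49448*1/44581 - 18569*(-23614))*(1266 + (919 + 11536)) = (-49448/44581 + 438488366)*(1266 + 12455) = (19548249795198/44581)*13721 = 268221535439911758/44581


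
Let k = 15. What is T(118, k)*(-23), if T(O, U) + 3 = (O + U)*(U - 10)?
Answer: -15226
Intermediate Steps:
T(O, U) = -3 + (-10 + U)*(O + U) (T(O, U) = -3 + (O + U)*(U - 10) = -3 + (O + U)*(-10 + U) = -3 + (-10 + U)*(O + U))
T(118, k)*(-23) = (-3 + 15² - 10*118 - 10*15 + 118*15)*(-23) = (-3 + 225 - 1180 - 150 + 1770)*(-23) = 662*(-23) = -15226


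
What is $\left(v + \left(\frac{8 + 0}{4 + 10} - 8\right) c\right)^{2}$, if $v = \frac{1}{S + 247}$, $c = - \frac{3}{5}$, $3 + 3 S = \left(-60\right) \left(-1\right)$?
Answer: $\frac{35200489}{1768900} \approx 19.9$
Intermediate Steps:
$S = 19$ ($S = -1 + \frac{\left(-60\right) \left(-1\right)}{3} = -1 + \frac{1}{3} \cdot 60 = -1 + 20 = 19$)
$c = - \frac{3}{5}$ ($c = \left(-3\right) \frac{1}{5} = - \frac{3}{5} \approx -0.6$)
$v = \frac{1}{266}$ ($v = \frac{1}{19 + 247} = \frac{1}{266} \approx 0.0037594$)
$\left(v + \left(\frac{8 + 0}{4 + 10} - 8\right) c\right)^{2} = \left(\frac{1}{266} + \left(\frac{8 + 0}{4 + 10} - 8\right) \left(- \frac{3}{5}\right)\right)^{2} = \left(\frac{1}{266} + \left(\frac{8}{14} - 8\right) \left(- \frac{3}{5}\right)\right)^{2} = \left(\frac{1}{266} + \left(8 \cdot \frac{1}{14} - 8\right) \left(- \frac{3}{5}\right)\right)^{2} = \left(\frac{1}{266} + \left(\frac{4}{7} - 8\right) \left(- \frac{3}{5}\right)\right)^{2} = \left(\frac{1}{266} - - \frac{156}{35}\right)^{2} = \left(\frac{1}{266} + \frac{156}{35}\right)^{2} = \left(\frac{5933}{1330}\right)^{2} = \frac{35200489}{1768900}$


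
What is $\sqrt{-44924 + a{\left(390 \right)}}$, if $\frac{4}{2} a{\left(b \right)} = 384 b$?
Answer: $2 \sqrt{7489} \approx 173.08$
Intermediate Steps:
$a{\left(b \right)} = 192 b$ ($a{\left(b \right)} = \frac{384 b}{2} = 192 b$)
$\sqrt{-44924 + a{\left(390 \right)}} = \sqrt{-44924 + 192 \cdot 390} = \sqrt{-44924 + 74880} = \sqrt{29956} = 2 \sqrt{7489}$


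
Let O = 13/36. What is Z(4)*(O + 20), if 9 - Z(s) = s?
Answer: 3665/36 ≈ 101.81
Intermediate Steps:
Z(s) = 9 - s
O = 13/36 (O = 13*(1/36) = 13/36 ≈ 0.36111)
Z(4)*(O + 20) = (9 - 1*4)*(13/36 + 20) = (9 - 4)*(733/36) = 5*(733/36) = 3665/36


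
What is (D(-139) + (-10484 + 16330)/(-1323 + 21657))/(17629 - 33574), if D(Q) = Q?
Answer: 282058/32422563 ≈ 0.0086994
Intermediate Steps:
(D(-139) + (-10484 + 16330)/(-1323 + 21657))/(17629 - 33574) = (-139 + (-10484 + 16330)/(-1323 + 21657))/(17629 - 33574) = (-139 + 5846/20334)/(-15945) = (-139 + 5846*(1/20334))*(-1/15945) = (-139 + 2923/10167)*(-1/15945) = -1410290/10167*(-1/15945) = 282058/32422563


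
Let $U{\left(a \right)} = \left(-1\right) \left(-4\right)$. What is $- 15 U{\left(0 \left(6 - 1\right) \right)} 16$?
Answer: $-960$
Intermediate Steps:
$U{\left(a \right)} = 4$
$- 15 U{\left(0 \left(6 - 1\right) \right)} 16 = \left(-15\right) 4 \cdot 16 = \left(-60\right) 16 = -960$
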